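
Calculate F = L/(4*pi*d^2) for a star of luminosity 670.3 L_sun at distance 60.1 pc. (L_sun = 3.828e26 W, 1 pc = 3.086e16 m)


F = L / (4*pi*d^2) = 2.566e+29 / (4*pi*(1.855e+18)^2) = 5.936e-09

5.936e-09 W/m^2


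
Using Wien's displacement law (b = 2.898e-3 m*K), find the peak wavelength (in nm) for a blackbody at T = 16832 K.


lam_max = b / T = 2.898e-3 / 16832 = 1.722e-07 m = 172.1721 nm

172.1721 nm


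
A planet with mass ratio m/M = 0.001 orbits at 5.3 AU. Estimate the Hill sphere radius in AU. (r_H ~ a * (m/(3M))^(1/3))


r_H = a * (m/3M)^(1/3) = 5.3 * (0.001/3)^(1/3) = 0.3675

0.3675 AU


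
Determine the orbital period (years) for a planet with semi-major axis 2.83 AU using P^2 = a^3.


P = a^(3/2) = 2.83^1.5 = 4.7608

4.7608 years


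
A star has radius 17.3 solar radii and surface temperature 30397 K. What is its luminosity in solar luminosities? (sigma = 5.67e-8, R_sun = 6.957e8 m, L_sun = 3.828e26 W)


R = 17.3 * 6.957e8 m = 1.203561e+10 m. L = 4*pi*R^2*sigma*T^4 = 4*pi*(1.203561e+10)^2 * 5.67e-8 * 30397^4 = 8.811544317e+31 W. L/L_sun = 8.811544317e+31 / 3.828e26 = 230186.6332

230186.6332 L_sun


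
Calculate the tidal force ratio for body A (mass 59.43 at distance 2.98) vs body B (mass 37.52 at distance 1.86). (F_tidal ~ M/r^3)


Ratio = (M1/r1^3) / (M2/r2^3) = (59.43/2.98^3) / (37.52/1.86^3) = 0.3852

0.3852


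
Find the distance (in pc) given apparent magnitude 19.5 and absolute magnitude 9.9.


d = 10^((m - M + 5)/5) = 10^((19.5 - 9.9 + 5)/5) = 831.7638

831.7638 pc


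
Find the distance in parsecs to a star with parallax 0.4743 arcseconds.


d = 1/p = 1/0.4743 = 2.1084

2.1084 pc


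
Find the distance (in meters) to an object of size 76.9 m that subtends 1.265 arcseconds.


D = size / theta_rad, theta_rad = 1.265 * pi/(180*3600) = 6.133e-06, D = 1.254e+07

1.254e+07 m


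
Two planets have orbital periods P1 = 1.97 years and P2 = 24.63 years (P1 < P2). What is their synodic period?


1/P_syn = |1/P1 - 1/P2| = |1/1.97 - 1/24.63| => P_syn = 2.1413

2.1413 years


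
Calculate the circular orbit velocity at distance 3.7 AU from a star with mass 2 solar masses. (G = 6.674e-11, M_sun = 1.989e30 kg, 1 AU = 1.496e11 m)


v = sqrt(GM/r) = sqrt(6.674e-11 * 3.978e+30 / 5.535e+11) = 21900.7421

21900.7421 m/s


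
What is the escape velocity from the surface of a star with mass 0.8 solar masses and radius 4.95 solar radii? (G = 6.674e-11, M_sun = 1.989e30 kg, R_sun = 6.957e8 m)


M = 0.8 * 1.989e30 kg = 1.5912e+30 kg; R = 4.95 * 6.957e8 m = 3.443715e+09 m. v_esc = sqrt(2GM/R) = sqrt(2 * 6.674e-11 * 1.5912e+30 / 3.443715e+09) = 248345.8362

248345.8362 m/s


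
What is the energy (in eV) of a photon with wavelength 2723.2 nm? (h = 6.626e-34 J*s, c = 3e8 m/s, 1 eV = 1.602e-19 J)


E = hc/lambda = 6.626e-34 * 3e8 / 2.723e-06 = 7.300e-20 J = 0.4556 eV

0.4556 eV


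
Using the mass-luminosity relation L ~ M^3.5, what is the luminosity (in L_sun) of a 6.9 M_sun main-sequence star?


L/L_sun = (M/M_sun)^3.5 = 6.9^3.5 = 862.9225

862.9225 L_sun


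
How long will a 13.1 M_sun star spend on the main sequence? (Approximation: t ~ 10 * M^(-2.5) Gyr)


t = 10 * M^(-2.5) = 10 * 13.1^(-2.5) = 0.0161

0.0161 Gyr


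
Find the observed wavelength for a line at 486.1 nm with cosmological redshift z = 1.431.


lam_obs = lam_emit * (1 + z) = 486.1 * (1 + 1.431) = 1181.7091

1181.7091 nm


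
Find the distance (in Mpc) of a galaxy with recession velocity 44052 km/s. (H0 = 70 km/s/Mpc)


d = v / H0 = 44052 / 70 = 629.3143

629.3143 Mpc


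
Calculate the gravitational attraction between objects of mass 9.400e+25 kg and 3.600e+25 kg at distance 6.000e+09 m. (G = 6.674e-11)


F = G*m1*m2/r^2 = 6.674e-11 * 9.400e+25 * 3.600e+25 / (6.000e+09)^2 = 6.674e-11 * 3.384e+51 / 3.600e+19 = 6.274e+21

6.274e+21 N


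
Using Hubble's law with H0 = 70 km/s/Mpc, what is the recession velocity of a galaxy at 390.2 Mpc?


v = H0 * d = 70 * 390.2 = 27314.0

27314.0 km/s


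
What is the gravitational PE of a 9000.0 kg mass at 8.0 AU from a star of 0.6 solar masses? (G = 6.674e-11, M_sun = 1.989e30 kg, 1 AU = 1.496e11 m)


M = 0.6 * 1.989e30 kg = 1.1934e+30 kg; r = 8.0 AU * 1.496e11 m/AU = 1.1968e+12 m. U = -GM*m/r = -(6.674e-11 * 1.1934e+30 * 9000.0) / 1.1968e+12 = -5.990e+11

-5.990e+11 J


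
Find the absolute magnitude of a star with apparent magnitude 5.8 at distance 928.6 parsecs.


M = m - 5*log10(d) + 5 = 5.8 - 5*log10(928.6) + 5 = -4.0391

-4.0391


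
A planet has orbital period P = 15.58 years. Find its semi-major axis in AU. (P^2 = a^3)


a = P^(2/3) = 15.58^(2/3) = 6.238

6.238 AU


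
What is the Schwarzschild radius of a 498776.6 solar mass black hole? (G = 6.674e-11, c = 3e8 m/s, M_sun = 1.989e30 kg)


M = 498776.6 * 1.989e30 kg = 9.920666574e+35 kg. rs = 2GM/c^2 = 2 * 6.674e-11 * 9.920666574e+35 / (3e8)^2 = 1.471e+09

1.471e+09 m


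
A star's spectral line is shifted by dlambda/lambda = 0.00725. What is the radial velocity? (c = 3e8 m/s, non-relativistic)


v = (dlambda/lambda) * c = 0.00725 * 3e8 = 2.175e+06

2.175e+06 m/s


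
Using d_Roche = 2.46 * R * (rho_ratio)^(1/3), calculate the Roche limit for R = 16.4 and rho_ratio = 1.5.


d_Roche = 2.46 * 16.4 * 1.5^(1/3) = 46.1824

46.1824


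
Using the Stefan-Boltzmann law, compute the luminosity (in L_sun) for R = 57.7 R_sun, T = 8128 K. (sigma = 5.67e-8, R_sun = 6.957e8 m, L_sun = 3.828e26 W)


R = 57.7 * 6.957e8 m = 4.014189e+10 m. L = 4*pi*R^2*sigma*T^4 = 4*pi*(4.014189e+10)^2 * 5.67e-8 * 8128^4 = 5.010987688e+30 W. L/L_sun = 5.010987688e+30 / 3.828e26 = 13090.3545

13090.3545 L_sun


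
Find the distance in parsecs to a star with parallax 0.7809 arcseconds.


d = 1/p = 1/0.7809 = 1.2806

1.2806 pc


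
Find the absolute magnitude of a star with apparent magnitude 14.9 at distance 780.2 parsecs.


M = m - 5*log10(d) + 5 = 14.9 - 5*log10(780.2) + 5 = 5.439

5.439


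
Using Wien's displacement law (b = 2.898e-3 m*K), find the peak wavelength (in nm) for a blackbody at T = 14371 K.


lam_max = b / T = 2.898e-3 / 14371 = 2.017e-07 m = 201.6561 nm

201.6561 nm


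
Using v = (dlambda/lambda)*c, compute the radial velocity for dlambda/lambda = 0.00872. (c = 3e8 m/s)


v = (dlambda/lambda) * c = 0.00872 * 3e8 = 2.616e+06

2.616e+06 m/s


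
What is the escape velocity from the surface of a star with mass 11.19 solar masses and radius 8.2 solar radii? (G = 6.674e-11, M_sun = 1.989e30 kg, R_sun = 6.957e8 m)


M = 11.19 * 1.989e30 kg = 2.225691e+31 kg; R = 8.2 * 6.957e8 m = 5.70474e+09 m. v_esc = sqrt(2GM/R) = sqrt(2 * 6.674e-11 * 2.225691e+31 / 5.70474e+09) = 721643.3368

721643.3368 m/s


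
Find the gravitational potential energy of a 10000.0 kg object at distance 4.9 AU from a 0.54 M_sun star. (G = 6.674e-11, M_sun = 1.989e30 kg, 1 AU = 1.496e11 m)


M = 0.54 * 1.989e30 kg = 1.07406e+30 kg; r = 4.9 AU * 1.496e11 m/AU = 7.3304e+11 m. U = -GM*m/r = -(6.674e-11 * 1.07406e+30 * 10000.0) / 7.3304e+11 = -9.779e+11

-9.779e+11 J


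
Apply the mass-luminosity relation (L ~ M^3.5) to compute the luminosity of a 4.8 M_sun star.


L/L_sun = (M/M_sun)^3.5 = 4.8^3.5 = 242.2949

242.2949 L_sun


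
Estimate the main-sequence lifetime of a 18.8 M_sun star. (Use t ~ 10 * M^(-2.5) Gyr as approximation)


t = 10 * M^(-2.5) = 10 * 18.8^(-2.5) = 0.0065

0.0065 Gyr


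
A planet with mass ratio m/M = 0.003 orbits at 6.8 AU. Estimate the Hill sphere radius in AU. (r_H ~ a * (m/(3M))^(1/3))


r_H = a * (m/3M)^(1/3) = 6.8 * (0.003/3)^(1/3) = 0.68

0.68 AU


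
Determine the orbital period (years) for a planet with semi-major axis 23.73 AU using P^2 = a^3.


P = a^(3/2) = 23.73^1.5 = 115.597

115.597 years


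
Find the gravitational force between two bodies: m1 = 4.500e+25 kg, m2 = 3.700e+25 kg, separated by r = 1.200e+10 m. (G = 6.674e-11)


F = G*m1*m2/r^2 = 6.674e-11 * 4.500e+25 * 3.700e+25 / (1.200e+10)^2 = 6.674e-11 * 1.665e+51 / 1.440e+20 = 7.717e+20

7.717e+20 N


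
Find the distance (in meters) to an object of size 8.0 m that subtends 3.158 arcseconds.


D = size / theta_rad, theta_rad = 3.158 * pi/(180*3600) = 1.531e-05, D = 522520.0918

522520.0918 m


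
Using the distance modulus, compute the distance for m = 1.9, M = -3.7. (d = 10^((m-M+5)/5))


d = 10^((m - M + 5)/5) = 10^((1.9 - -3.7 + 5)/5) = 131.8257

131.8257 pc


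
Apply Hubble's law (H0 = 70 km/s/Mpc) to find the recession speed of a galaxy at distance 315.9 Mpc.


v = H0 * d = 70 * 315.9 = 22113.0

22113.0 km/s


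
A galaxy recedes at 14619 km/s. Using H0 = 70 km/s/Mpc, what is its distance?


d = v / H0 = 14619 / 70 = 208.8429

208.8429 Mpc


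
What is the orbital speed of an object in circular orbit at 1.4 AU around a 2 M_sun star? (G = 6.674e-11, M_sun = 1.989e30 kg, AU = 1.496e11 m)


v = sqrt(GM/r) = sqrt(6.674e-11 * 3.978e+30 / 2.094e+11) = 35603.7445

35603.7445 m/s


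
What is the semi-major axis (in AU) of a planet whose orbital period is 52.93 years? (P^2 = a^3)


a = P^(2/3) = 52.93^(2/3) = 14.0973

14.0973 AU


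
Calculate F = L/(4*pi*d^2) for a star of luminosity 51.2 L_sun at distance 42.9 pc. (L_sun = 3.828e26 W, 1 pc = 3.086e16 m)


F = L / (4*pi*d^2) = 1.960e+28 / (4*pi*(1.324e+18)^2) = 8.899e-10

8.899e-10 W/m^2


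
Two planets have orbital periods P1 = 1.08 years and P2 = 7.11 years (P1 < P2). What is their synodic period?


1/P_syn = |1/P1 - 1/P2| = |1/1.08 - 1/7.11| => P_syn = 1.2734

1.2734 years


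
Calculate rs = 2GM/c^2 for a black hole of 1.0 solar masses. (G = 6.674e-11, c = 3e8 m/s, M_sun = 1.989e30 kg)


M = 1.0 * 1.989e30 kg = 1.989e+30 kg. rs = 2GM/c^2 = 2 * 6.674e-11 * 1.989e+30 / (3e8)^2 = 2949.908

2949.908 m


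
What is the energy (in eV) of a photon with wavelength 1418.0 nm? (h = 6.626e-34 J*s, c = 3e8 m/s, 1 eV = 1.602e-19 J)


E = hc/lambda = 6.626e-34 * 3e8 / 1.418e-06 = 1.402e-19 J = 0.8751 eV

0.8751 eV


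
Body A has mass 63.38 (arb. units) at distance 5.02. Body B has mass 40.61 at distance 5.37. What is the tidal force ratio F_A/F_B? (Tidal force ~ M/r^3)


Ratio = (M1/r1^3) / (M2/r2^3) = (63.38/5.02^3) / (40.61/5.37^3) = 1.9104

1.9104


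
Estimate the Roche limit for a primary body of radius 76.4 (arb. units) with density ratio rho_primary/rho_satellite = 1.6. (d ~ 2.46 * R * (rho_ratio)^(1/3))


d_Roche = 2.46 * 76.4 * 1.6^(1/3) = 219.8206

219.8206


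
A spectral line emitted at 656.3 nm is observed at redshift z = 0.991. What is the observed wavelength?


lam_obs = lam_emit * (1 + z) = 656.3 * (1 + 0.991) = 1306.6933

1306.6933 nm


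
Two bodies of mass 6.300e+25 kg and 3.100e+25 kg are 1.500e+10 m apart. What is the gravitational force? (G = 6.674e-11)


F = G*m1*m2/r^2 = 6.674e-11 * 6.300e+25 * 3.100e+25 / (1.500e+10)^2 = 6.674e-11 * 1.953e+51 / 2.250e+20 = 5.793e+20

5.793e+20 N


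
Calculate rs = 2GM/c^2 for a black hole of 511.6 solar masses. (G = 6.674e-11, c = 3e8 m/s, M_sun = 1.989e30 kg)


M = 511.6 * 1.989e30 kg = 1.0175724e+33 kg. rs = 2GM/c^2 = 2 * 6.674e-11 * 1.0175724e+33 / (3e8)^2 = 1.509e+06

1.509e+06 m


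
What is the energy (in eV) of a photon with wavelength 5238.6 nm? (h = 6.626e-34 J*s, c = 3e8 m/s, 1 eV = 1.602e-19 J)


E = hc/lambda = 6.626e-34 * 3e8 / 5.239e-06 = 3.795e-20 J = 0.2369 eV

0.2369 eV


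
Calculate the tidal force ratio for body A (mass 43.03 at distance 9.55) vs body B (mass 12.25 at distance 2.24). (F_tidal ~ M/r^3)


Ratio = (M1/r1^3) / (M2/r2^3) = (43.03/9.55^3) / (12.25/2.24^3) = 0.0453

0.0453


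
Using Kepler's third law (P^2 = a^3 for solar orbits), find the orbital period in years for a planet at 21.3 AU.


P = a^(3/2) = 21.3^1.5 = 98.3036

98.3036 years


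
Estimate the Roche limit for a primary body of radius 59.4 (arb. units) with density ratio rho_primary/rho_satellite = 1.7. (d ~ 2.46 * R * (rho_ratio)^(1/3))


d_Roche = 2.46 * 59.4 * 1.7^(1/3) = 174.3965

174.3965


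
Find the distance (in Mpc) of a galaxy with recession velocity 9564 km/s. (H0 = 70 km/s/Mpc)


d = v / H0 = 9564 / 70 = 136.6286

136.6286 Mpc


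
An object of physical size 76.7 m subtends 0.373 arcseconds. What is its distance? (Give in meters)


D = size / theta_rad, theta_rad = 0.373 * pi/(180*3600) = 1.808e-06, D = 4.241e+07

4.241e+07 m


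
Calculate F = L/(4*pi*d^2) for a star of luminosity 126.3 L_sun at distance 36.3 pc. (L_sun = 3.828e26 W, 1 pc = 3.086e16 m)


F = L / (4*pi*d^2) = 4.835e+28 / (4*pi*(1.120e+18)^2) = 3.066e-09

3.066e-09 W/m^2


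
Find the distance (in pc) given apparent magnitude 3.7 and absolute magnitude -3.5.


d = 10^((m - M + 5)/5) = 10^((3.7 - -3.5 + 5)/5) = 275.4229

275.4229 pc


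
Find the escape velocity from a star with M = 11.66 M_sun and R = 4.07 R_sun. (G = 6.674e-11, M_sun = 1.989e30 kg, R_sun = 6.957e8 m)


M = 11.66 * 1.989e30 kg = 2.319174e+31 kg; R = 4.07 * 6.957e8 m = 2.831499e+09 m. v_esc = sqrt(2GM/R) = sqrt(2 * 6.674e-11 * 2.319174e+31 / 2.831499e+09) = 1.046e+06

1.046e+06 m/s


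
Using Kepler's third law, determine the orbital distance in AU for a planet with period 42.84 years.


a = P^(2/3) = 42.84^(2/3) = 12.2433

12.2433 AU


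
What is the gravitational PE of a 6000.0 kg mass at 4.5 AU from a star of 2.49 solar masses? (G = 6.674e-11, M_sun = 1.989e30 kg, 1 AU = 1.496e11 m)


M = 2.49 * 1.989e30 kg = 4.95261e+30 kg; r = 4.5 AU * 1.496e11 m/AU = 6.732e+11 m. U = -GM*m/r = -(6.674e-11 * 4.95261e+30 * 6000.0) / 6.732e+11 = -2.946e+12

-2.946e+12 J


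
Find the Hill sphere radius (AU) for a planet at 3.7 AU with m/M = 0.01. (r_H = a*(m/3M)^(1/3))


r_H = a * (m/3M)^(1/3) = 3.7 * (0.01/3)^(1/3) = 0.5527

0.5527 AU


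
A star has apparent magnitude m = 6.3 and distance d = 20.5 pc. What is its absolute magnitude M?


M = m - 5*log10(d) + 5 = 6.3 - 5*log10(20.5) + 5 = 4.7412

4.7412


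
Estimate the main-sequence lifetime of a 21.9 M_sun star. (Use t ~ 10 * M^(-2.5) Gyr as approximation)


t = 10 * M^(-2.5) = 10 * 21.9^(-2.5) = 0.0045

0.0045 Gyr


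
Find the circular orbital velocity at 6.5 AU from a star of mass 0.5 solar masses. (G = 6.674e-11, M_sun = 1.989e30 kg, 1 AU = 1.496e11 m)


v = sqrt(GM/r) = sqrt(6.674e-11 * 9.945e+29 / 9.724e+11) = 8261.7685

8261.7685 m/s


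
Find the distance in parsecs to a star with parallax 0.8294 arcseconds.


d = 1/p = 1/0.8294 = 1.2057

1.2057 pc


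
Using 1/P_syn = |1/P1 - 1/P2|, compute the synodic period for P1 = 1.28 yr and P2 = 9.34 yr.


1/P_syn = |1/P1 - 1/P2| = |1/1.28 - 1/9.34| => P_syn = 1.4833

1.4833 years


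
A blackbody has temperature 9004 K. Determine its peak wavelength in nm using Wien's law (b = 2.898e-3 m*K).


lam_max = b / T = 2.898e-3 / 9004 = 3.219e-07 m = 321.857 nm

321.857 nm


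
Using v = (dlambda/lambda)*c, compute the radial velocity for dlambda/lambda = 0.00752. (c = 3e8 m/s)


v = (dlambda/lambda) * c = 0.00752 * 3e8 = 2.256e+06

2.256e+06 m/s


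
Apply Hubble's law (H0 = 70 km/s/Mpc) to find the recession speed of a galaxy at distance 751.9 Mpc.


v = H0 * d = 70 * 751.9 = 52633.0

52633.0 km/s


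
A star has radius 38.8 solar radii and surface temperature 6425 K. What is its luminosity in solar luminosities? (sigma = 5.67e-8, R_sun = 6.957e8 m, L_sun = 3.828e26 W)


R = 38.8 * 6.957e8 m = 2.699316e+10 m. L = 4*pi*R^2*sigma*T^4 = 4*pi*(2.699316e+10)^2 * 5.67e-8 * 6425^4 = 8.846936475e+29 W. L/L_sun = 8.846936475e+29 / 3.828e26 = 2311.1119

2311.1119 L_sun


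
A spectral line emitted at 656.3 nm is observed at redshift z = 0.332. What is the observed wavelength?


lam_obs = lam_emit * (1 + z) = 656.3 * (1 + 0.332) = 874.1916

874.1916 nm


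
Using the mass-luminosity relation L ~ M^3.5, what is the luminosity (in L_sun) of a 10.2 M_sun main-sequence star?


L/L_sun = (M/M_sun)^3.5 = 10.2^3.5 = 3389.2266

3389.2266 L_sun


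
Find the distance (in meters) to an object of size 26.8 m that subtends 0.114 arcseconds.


D = size / theta_rad, theta_rad = 0.114 * pi/(180*3600) = 5.527e-07, D = 4.849e+07

4.849e+07 m


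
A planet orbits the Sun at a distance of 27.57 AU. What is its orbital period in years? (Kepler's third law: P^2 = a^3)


P = a^(3/2) = 27.57^1.5 = 144.7622

144.7622 years


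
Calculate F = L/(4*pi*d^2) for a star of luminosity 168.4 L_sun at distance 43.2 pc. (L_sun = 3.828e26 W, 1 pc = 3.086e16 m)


F = L / (4*pi*d^2) = 6.446e+28 / (4*pi*(1.333e+18)^2) = 2.886e-09

2.886e-09 W/m^2


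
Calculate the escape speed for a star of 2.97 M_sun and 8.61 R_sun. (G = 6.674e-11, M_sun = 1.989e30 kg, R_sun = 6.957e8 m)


M = 2.97 * 1.989e30 kg = 5.90733e+30 kg; R = 8.61 * 6.957e8 m = 5.989977e+09 m. v_esc = sqrt(2GM/R) = sqrt(2 * 6.674e-11 * 5.90733e+30 / 5.989977e+09) = 362819.9322

362819.9322 m/s


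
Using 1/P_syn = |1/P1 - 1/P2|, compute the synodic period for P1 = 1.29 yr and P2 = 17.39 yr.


1/P_syn = |1/P1 - 1/P2| = |1/1.29 - 1/17.39| => P_syn = 1.3934

1.3934 years


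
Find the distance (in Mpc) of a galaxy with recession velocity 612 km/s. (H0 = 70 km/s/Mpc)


d = v / H0 = 612 / 70 = 8.7429

8.7429 Mpc


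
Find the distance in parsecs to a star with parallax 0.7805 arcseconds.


d = 1/p = 1/0.7805 = 1.2812

1.2812 pc


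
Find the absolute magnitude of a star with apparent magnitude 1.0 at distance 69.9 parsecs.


M = m - 5*log10(d) + 5 = 1.0 - 5*log10(69.9) + 5 = -3.2224

-3.2224


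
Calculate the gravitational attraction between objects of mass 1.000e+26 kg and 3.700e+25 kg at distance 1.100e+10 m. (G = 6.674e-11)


F = G*m1*m2/r^2 = 6.674e-11 * 1.000e+26 * 3.700e+25 / (1.100e+10)^2 = 6.674e-11 * 3.700e+51 / 1.210e+20 = 2.041e+21

2.041e+21 N


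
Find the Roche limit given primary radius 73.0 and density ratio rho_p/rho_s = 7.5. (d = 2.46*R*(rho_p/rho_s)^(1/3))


d_Roche = 2.46 * 73.0 * 7.5^(1/3) = 351.516

351.516


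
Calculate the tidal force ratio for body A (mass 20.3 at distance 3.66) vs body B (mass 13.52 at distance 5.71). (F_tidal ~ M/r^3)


Ratio = (M1/r1^3) / (M2/r2^3) = (20.3/3.66^3) / (13.52/5.71^3) = 5.7014

5.7014


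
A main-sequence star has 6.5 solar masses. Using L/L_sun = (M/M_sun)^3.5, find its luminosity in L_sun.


L/L_sun = (M/M_sun)^3.5 = 6.5^3.5 = 700.1591

700.1591 L_sun


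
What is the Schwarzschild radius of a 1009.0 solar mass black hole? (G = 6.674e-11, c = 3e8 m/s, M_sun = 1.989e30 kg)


M = 1009.0 * 1.989e30 kg = 2.006901e+33 kg. rs = 2GM/c^2 = 2 * 6.674e-11 * 2.006901e+33 / (3e8)^2 = 2.976e+06

2.976e+06 m


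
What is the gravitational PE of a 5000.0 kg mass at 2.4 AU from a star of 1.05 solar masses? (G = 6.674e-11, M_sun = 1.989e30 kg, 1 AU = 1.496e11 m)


M = 1.05 * 1.989e30 kg = 2.08845e+30 kg; r = 2.4 AU * 1.496e11 m/AU = 3.5904e+11 m. U = -GM*m/r = -(6.674e-11 * 2.08845e+30 * 5000.0) / 3.5904e+11 = -1.941e+12

-1.941e+12 J


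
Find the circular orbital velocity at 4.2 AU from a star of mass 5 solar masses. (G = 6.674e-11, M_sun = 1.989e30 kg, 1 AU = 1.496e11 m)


v = sqrt(GM/r) = sqrt(6.674e-11 * 9.945e+30 / 6.283e+11) = 32501.6233

32501.6233 m/s


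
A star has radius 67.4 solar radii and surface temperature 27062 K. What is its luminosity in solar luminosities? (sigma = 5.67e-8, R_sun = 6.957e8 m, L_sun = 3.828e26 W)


R = 67.4 * 6.957e8 m = 4.689018e+10 m. L = 4*pi*R^2*sigma*T^4 = 4*pi*(4.689018e+10)^2 * 5.67e-8 * 27062^4 = 8.402263198e+32 W. L/L_sun = 8.402263198e+32 / 3.828e26 = 2.195e+06

2.195e+06 L_sun


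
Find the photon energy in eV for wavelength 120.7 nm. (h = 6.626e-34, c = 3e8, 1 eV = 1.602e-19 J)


E = hc/lambda = 6.626e-34 * 3e8 / 1.207e-07 = 1.647e-18 J = 10.2802 eV

10.2802 eV


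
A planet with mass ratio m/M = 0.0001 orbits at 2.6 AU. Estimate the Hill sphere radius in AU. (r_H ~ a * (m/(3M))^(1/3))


r_H = a * (m/3M)^(1/3) = 2.6 * (0.0001/3)^(1/3) = 0.0837

0.0837 AU


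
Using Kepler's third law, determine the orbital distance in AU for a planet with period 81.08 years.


a = P^(2/3) = 81.08^(2/3) = 18.7331

18.7331 AU


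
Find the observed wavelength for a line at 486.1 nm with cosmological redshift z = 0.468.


lam_obs = lam_emit * (1 + z) = 486.1 * (1 + 0.468) = 713.5948

713.5948 nm


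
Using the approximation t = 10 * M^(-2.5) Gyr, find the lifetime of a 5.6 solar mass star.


t = 10 * M^(-2.5) = 10 * 5.6^(-2.5) = 0.1348

0.1348 Gyr


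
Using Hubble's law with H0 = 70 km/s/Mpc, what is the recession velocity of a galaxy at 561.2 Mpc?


v = H0 * d = 70 * 561.2 = 39284.0

39284.0 km/s


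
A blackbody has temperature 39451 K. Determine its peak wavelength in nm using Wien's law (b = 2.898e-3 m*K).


lam_max = b / T = 2.898e-3 / 39451 = 7.346e-08 m = 73.4582 nm

73.4582 nm


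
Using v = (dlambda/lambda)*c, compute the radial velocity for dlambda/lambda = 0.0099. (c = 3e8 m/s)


v = (dlambda/lambda) * c = 0.0099 * 3e8 = 2.970e+06

2.970e+06 m/s


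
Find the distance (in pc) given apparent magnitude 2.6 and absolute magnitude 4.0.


d = 10^((m - M + 5)/5) = 10^((2.6 - 4.0 + 5)/5) = 5.2481

5.2481 pc


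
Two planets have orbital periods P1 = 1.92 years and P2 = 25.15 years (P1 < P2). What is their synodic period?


1/P_syn = |1/P1 - 1/P2| = |1/1.92 - 1/25.15| => P_syn = 2.0787

2.0787 years


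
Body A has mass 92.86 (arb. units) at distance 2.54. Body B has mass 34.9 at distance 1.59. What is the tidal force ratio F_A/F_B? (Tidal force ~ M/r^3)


Ratio = (M1/r1^3) / (M2/r2^3) = (92.86/2.54^3) / (34.9/1.59^3) = 0.6527

0.6527


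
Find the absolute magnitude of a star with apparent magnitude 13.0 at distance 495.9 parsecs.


M = m - 5*log10(d) + 5 = 13.0 - 5*log10(495.9) + 5 = 4.523

4.523


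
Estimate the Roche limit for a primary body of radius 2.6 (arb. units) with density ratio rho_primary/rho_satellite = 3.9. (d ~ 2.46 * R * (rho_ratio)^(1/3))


d_Roche = 2.46 * 2.6 * 3.9^(1/3) = 10.0677

10.0677


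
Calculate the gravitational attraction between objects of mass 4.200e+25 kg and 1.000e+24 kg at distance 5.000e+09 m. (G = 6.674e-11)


F = G*m1*m2/r^2 = 6.674e-11 * 4.200e+25 * 1.000e+24 / (5.000e+09)^2 = 6.674e-11 * 4.200e+49 / 2.500e+19 = 1.121e+20

1.121e+20 N


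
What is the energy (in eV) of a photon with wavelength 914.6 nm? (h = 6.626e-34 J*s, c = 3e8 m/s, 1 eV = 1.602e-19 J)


E = hc/lambda = 6.626e-34 * 3e8 / 9.146e-07 = 2.173e-19 J = 1.3567 eV

1.3567 eV


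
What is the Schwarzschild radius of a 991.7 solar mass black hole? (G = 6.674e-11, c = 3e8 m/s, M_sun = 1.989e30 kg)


M = 991.7 * 1.989e30 kg = 1.9724913e+33 kg. rs = 2GM/c^2 = 2 * 6.674e-11 * 1.9724913e+33 / (3e8)^2 = 2.925e+06

2.925e+06 m


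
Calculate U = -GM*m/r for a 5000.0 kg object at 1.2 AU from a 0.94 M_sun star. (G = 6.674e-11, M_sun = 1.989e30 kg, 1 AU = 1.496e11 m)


M = 0.94 * 1.989e30 kg = 1.86966e+30 kg; r = 1.2 AU * 1.496e11 m/AU = 1.7952e+11 m. U = -GM*m/r = -(6.674e-11 * 1.86966e+30 * 5000.0) / 1.7952e+11 = -3.475e+12

-3.475e+12 J


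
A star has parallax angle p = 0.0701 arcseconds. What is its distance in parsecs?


d = 1/p = 1/0.0701 = 14.2653

14.2653 pc


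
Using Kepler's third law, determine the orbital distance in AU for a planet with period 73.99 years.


a = P^(2/3) = 73.99^(2/3) = 17.6244

17.6244 AU


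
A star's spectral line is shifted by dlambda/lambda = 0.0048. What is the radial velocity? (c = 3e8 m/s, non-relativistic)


v = (dlambda/lambda) * c = 0.0048 * 3e8 = 1.440e+06

1.440e+06 m/s


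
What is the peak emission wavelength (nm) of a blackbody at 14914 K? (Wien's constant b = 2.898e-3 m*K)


lam_max = b / T = 2.898e-3 / 14914 = 1.943e-07 m = 194.3141 nm

194.3141 nm


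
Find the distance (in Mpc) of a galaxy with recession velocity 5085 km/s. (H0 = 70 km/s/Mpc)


d = v / H0 = 5085 / 70 = 72.6429

72.6429 Mpc


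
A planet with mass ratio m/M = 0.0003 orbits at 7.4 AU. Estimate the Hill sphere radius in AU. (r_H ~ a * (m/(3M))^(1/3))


r_H = a * (m/3M)^(1/3) = 7.4 * (0.0003/3)^(1/3) = 0.3435

0.3435 AU


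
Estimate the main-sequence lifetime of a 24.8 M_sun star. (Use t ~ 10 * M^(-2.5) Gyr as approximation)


t = 10 * M^(-2.5) = 10 * 24.8^(-2.5) = 0.0033

0.0033 Gyr


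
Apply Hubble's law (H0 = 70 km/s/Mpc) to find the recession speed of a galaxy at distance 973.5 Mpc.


v = H0 * d = 70 * 973.5 = 68145.0

68145.0 km/s


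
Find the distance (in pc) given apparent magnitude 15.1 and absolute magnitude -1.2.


d = 10^((m - M + 5)/5) = 10^((15.1 - -1.2 + 5)/5) = 18197.0086

18197.0086 pc


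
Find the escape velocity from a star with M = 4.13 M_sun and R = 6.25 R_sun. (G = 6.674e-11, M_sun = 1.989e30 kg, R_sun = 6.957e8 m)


M = 4.13 * 1.989e30 kg = 8.21457e+30 kg; R = 6.25 * 6.957e8 m = 4.348125e+09 m. v_esc = sqrt(2GM/R) = sqrt(2 * 6.674e-11 * 8.21457e+30 / 4.348125e+09) = 502168.5453

502168.5453 m/s


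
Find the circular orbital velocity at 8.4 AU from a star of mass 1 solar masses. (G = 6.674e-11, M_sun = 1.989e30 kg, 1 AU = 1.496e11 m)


v = sqrt(GM/r) = sqrt(6.674e-11 * 1.989e+30 / 1.257e+12) = 10277.9157

10277.9157 m/s


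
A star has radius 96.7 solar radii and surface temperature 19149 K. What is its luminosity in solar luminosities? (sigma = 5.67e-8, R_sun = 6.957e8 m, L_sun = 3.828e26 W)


R = 96.7 * 6.957e8 m = 6.727419e+10 m. L = 4*pi*R^2*sigma*T^4 = 4*pi*(6.727419e+10)^2 * 5.67e-8 * 19149^4 = 4.335850251e+32 W. L/L_sun = 4.335850251e+32 / 3.828e26 = 1.133e+06

1.133e+06 L_sun


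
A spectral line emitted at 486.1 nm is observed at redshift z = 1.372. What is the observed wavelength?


lam_obs = lam_emit * (1 + z) = 486.1 * (1 + 1.372) = 1153.0292

1153.0292 nm


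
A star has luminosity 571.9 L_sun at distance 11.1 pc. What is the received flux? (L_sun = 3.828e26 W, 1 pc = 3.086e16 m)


F = L / (4*pi*d^2) = 2.189e+29 / (4*pi*(3.425e+17)^2) = 1.485e-07

1.485e-07 W/m^2


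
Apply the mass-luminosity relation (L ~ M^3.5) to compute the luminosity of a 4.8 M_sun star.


L/L_sun = (M/M_sun)^3.5 = 4.8^3.5 = 242.2949

242.2949 L_sun


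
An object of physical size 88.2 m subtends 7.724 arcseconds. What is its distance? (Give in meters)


D = size / theta_rad, theta_rad = 7.724 * pi/(180*3600) = 3.745e-05, D = 2.355e+06

2.355e+06 m


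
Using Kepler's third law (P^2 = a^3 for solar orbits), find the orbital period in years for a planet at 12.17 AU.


P = a^(3/2) = 12.17^1.5 = 42.4557

42.4557 years


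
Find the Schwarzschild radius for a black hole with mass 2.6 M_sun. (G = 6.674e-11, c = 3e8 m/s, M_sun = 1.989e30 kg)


M = 2.6 * 1.989e30 kg = 5.1714e+30 kg. rs = 2GM/c^2 = 2 * 6.674e-11 * 5.1714e+30 / (3e8)^2 = 7669.7608

7669.7608 m


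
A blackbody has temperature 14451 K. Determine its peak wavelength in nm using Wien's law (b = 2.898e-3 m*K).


lam_max = b / T = 2.898e-3 / 14451 = 2.005e-07 m = 200.5398 nm

200.5398 nm


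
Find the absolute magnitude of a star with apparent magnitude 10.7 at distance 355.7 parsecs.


M = m - 5*log10(d) + 5 = 10.7 - 5*log10(355.7) + 5 = 2.9446

2.9446


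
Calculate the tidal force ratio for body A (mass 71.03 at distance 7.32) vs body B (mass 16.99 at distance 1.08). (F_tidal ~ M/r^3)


Ratio = (M1/r1^3) / (M2/r2^3) = (71.03/7.32^3) / (16.99/1.08^3) = 0.0134

0.0134


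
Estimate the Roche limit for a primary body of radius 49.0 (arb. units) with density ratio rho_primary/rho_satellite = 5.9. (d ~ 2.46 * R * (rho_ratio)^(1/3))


d_Roche = 2.46 * 49.0 * 5.9^(1/3) = 217.812

217.812


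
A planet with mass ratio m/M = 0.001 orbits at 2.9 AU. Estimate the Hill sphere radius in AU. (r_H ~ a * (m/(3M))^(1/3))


r_H = a * (m/3M)^(1/3) = 2.9 * (0.001/3)^(1/3) = 0.2011

0.2011 AU


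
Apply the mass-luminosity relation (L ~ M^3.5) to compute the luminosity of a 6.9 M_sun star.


L/L_sun = (M/M_sun)^3.5 = 6.9^3.5 = 862.9225

862.9225 L_sun


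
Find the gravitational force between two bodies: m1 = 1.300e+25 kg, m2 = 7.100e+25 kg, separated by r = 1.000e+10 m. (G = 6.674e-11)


F = G*m1*m2/r^2 = 6.674e-11 * 1.300e+25 * 7.100e+25 / (1.000e+10)^2 = 6.674e-11 * 9.230e+50 / 1.000e+20 = 6.160e+20

6.160e+20 N


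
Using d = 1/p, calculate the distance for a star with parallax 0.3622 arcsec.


d = 1/p = 1/0.3622 = 2.7609

2.7609 pc


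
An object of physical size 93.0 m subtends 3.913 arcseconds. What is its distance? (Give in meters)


D = size / theta_rad, theta_rad = 3.913 * pi/(180*3600) = 1.897e-05, D = 4.902e+06

4.902e+06 m


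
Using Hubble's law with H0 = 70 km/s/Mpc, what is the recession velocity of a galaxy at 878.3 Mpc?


v = H0 * d = 70 * 878.3 = 61481.0

61481.0 km/s


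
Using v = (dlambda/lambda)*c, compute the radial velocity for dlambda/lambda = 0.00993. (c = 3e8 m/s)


v = (dlambda/lambda) * c = 0.00993 * 3e8 = 2.979e+06

2.979e+06 m/s


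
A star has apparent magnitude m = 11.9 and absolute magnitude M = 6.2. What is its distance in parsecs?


d = 10^((m - M + 5)/5) = 10^((11.9 - 6.2 + 5)/5) = 138.0384

138.0384 pc


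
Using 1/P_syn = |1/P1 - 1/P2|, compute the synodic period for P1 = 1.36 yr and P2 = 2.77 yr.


1/P_syn = |1/P1 - 1/P2| = |1/1.36 - 1/2.77| => P_syn = 2.6718

2.6718 years


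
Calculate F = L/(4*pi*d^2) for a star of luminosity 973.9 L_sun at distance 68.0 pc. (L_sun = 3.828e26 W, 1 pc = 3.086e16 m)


F = L / (4*pi*d^2) = 3.728e+29 / (4*pi*(2.098e+18)^2) = 6.737e-09

6.737e-09 W/m^2


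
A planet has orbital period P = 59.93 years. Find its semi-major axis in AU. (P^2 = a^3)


a = P^(2/3) = 59.93^(2/3) = 15.3143

15.3143 AU


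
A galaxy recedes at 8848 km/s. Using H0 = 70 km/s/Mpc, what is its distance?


d = v / H0 = 8848 / 70 = 126.4

126.4 Mpc


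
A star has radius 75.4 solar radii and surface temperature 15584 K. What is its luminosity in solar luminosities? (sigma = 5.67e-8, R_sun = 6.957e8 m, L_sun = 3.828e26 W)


R = 75.4 * 6.957e8 m = 5.245578e+10 m. L = 4*pi*R^2*sigma*T^4 = 4*pi*(5.245578e+10)^2 * 5.67e-8 * 15584^4 = 1.156366175e+32 W. L/L_sun = 1.156366175e+32 / 3.828e26 = 302081.0279

302081.0279 L_sun


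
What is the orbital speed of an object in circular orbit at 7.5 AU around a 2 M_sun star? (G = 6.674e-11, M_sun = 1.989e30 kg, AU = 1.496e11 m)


v = sqrt(GM/r) = sqrt(6.674e-11 * 3.978e+30 / 1.122e+12) = 15382.5757

15382.5757 m/s


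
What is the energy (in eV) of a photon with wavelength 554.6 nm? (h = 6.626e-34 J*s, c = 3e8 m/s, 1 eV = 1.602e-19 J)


E = hc/lambda = 6.626e-34 * 3e8 / 5.546e-07 = 3.584e-19 J = 2.2373 eV

2.2373 eV


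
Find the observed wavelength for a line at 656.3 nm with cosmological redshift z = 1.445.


lam_obs = lam_emit * (1 + z) = 656.3 * (1 + 1.445) = 1604.6535

1604.6535 nm


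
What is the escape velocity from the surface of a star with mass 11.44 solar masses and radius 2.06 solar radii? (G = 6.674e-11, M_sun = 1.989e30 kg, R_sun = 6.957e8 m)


M = 11.44 * 1.989e30 kg = 2.275416e+31 kg; R = 2.06 * 6.957e8 m = 1.433142e+09 m. v_esc = sqrt(2GM/R) = sqrt(2 * 6.674e-11 * 2.275416e+31 / 1.433142e+09) = 1.456e+06

1.456e+06 m/s


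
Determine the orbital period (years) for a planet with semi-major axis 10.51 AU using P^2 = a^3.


P = a^(3/2) = 10.51^1.5 = 34.0725

34.0725 years


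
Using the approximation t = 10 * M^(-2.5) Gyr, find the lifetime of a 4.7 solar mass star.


t = 10 * M^(-2.5) = 10 * 4.7^(-2.5) = 0.2088

0.2088 Gyr


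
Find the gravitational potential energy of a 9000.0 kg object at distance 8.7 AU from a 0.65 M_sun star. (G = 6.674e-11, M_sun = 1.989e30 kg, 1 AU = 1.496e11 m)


M = 0.65 * 1.989e30 kg = 1.29285e+30 kg; r = 8.7 AU * 1.496e11 m/AU = 1.30152e+12 m. U = -GM*m/r = -(6.674e-11 * 1.29285e+30 * 9000.0) / 1.30152e+12 = -5.967e+11

-5.967e+11 J


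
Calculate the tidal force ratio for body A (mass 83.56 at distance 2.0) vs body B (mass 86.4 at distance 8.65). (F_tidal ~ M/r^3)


Ratio = (M1/r1^3) / (M2/r2^3) = (83.56/2.0^3) / (86.4/8.65^3) = 78.2426

78.2426


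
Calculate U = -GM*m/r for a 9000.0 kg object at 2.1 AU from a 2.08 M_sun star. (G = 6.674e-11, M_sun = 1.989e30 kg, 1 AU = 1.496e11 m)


M = 2.08 * 1.989e30 kg = 4.13712e+30 kg; r = 2.1 AU * 1.496e11 m/AU = 3.1416e+11 m. U = -GM*m/r = -(6.674e-11 * 4.13712e+30 * 9000.0) / 3.1416e+11 = -7.910e+12

-7.910e+12 J


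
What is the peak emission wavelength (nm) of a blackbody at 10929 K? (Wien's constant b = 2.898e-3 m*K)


lam_max = b / T = 2.898e-3 / 10929 = 2.652e-07 m = 265.1661 nm

265.1661 nm


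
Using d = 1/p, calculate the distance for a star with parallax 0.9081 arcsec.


d = 1/p = 1/0.9081 = 1.1012

1.1012 pc


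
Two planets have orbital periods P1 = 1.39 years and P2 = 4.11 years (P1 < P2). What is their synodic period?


1/P_syn = |1/P1 - 1/P2| = |1/1.39 - 1/4.11| => P_syn = 2.1003

2.1003 years


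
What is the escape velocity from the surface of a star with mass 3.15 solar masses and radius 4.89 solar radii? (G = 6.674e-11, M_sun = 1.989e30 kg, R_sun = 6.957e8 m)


M = 3.15 * 1.989e30 kg = 6.26535e+30 kg; R = 4.89 * 6.957e8 m = 3.401973e+09 m. v_esc = sqrt(2GM/R) = sqrt(2 * 6.674e-11 * 6.26535e+30 / 3.401973e+09) = 495810.0621

495810.0621 m/s


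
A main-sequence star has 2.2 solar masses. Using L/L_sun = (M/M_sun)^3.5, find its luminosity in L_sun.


L/L_sun = (M/M_sun)^3.5 = 2.2^3.5 = 15.7935

15.7935 L_sun


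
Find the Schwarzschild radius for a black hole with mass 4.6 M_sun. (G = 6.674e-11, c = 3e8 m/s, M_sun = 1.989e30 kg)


M = 4.6 * 1.989e30 kg = 9.1494e+30 kg. rs = 2GM/c^2 = 2 * 6.674e-11 * 9.1494e+30 / (3e8)^2 = 13569.5768

13569.5768 m


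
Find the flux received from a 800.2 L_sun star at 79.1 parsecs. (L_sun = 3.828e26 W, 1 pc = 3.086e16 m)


F = L / (4*pi*d^2) = 3.063e+29 / (4*pi*(2.441e+18)^2) = 4.091e-09

4.091e-09 W/m^2


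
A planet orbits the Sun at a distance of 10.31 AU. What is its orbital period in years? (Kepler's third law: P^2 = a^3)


P = a^(3/2) = 10.31^1.5 = 33.1046

33.1046 years


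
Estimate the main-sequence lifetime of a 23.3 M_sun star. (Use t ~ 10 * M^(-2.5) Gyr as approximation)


t = 10 * M^(-2.5) = 10 * 23.3^(-2.5) = 0.0038

0.0038 Gyr


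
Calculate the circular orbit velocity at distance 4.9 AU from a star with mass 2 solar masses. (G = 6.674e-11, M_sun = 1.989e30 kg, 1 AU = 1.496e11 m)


v = sqrt(GM/r) = sqrt(6.674e-11 * 3.978e+30 / 7.330e+11) = 19031.002

19031.002 m/s


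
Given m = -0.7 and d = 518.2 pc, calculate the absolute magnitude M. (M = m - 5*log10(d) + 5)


M = m - 5*log10(d) + 5 = -0.7 - 5*log10(518.2) + 5 = -9.2725

-9.2725


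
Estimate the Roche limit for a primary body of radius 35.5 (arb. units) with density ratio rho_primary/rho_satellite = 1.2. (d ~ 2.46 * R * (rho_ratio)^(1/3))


d_Roche = 2.46 * 35.5 * 1.2^(1/3) = 92.802

92.802


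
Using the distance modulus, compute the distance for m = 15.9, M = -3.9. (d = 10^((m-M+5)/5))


d = 10^((m - M + 5)/5) = 10^((15.9 - -3.9 + 5)/5) = 91201.0839

91201.0839 pc


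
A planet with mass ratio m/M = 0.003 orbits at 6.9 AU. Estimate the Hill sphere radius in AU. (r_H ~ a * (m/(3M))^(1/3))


r_H = a * (m/3M)^(1/3) = 6.9 * (0.003/3)^(1/3) = 0.69

0.69 AU


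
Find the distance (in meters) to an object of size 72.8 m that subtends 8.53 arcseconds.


D = size / theta_rad, theta_rad = 8.53 * pi/(180*3600) = 4.135e-05, D = 1.760e+06

1.760e+06 m


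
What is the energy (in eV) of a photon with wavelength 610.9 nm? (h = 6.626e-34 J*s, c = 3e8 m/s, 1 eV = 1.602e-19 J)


E = hc/lambda = 6.626e-34 * 3e8 / 6.109e-07 = 3.254e-19 J = 2.0311 eV

2.0311 eV


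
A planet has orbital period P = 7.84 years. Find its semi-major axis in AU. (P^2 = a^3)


a = P^(2/3) = 7.84^(2/3) = 3.9465

3.9465 AU


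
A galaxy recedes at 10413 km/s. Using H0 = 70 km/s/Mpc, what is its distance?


d = v / H0 = 10413 / 70 = 148.7571

148.7571 Mpc


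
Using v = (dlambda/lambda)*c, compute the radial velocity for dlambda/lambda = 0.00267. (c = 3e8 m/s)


v = (dlambda/lambda) * c = 0.00267 * 3e8 = 801000.0

801000.0 m/s


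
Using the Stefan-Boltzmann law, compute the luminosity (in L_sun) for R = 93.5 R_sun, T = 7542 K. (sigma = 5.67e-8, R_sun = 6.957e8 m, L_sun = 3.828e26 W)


R = 93.5 * 6.957e8 m = 6.504795e+10 m. L = 4*pi*R^2*sigma*T^4 = 4*pi*(6.504795e+10)^2 * 5.67e-8 * 7542^4 = 9.754528089e+30 W. L/L_sun = 9.754528089e+30 / 3.828e26 = 25482.0483

25482.0483 L_sun


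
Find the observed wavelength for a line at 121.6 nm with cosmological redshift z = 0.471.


lam_obs = lam_emit * (1 + z) = 121.6 * (1 + 0.471) = 178.8736

178.8736 nm


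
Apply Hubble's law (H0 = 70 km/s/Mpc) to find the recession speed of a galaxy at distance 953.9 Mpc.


v = H0 * d = 70 * 953.9 = 66773.0

66773.0 km/s


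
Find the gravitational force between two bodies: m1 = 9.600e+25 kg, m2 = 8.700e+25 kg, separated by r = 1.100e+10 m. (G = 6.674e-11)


F = G*m1*m2/r^2 = 6.674e-11 * 9.600e+25 * 8.700e+25 / (1.100e+10)^2 = 6.674e-11 * 8.352e+51 / 1.210e+20 = 4.607e+21

4.607e+21 N


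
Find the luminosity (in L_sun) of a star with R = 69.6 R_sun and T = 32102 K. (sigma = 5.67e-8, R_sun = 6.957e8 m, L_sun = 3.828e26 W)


R = 69.6 * 6.957e8 m = 4.842072e+10 m. L = 4*pi*R^2*sigma*T^4 = 4*pi*(4.842072e+10)^2 * 5.67e-8 * 32102^4 = 1.774123181e+33 W. L/L_sun = 1.774123181e+33 / 3.828e26 = 4.635e+06

4.635e+06 L_sun


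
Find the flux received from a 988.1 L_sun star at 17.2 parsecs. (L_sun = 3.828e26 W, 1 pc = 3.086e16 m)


F = L / (4*pi*d^2) = 3.782e+29 / (4*pi*(5.308e+17)^2) = 1.068e-07

1.068e-07 W/m^2


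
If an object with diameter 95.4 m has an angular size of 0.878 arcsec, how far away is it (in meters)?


D = size / theta_rad, theta_rad = 0.878 * pi/(180*3600) = 4.257e-06, D = 2.241e+07

2.241e+07 m


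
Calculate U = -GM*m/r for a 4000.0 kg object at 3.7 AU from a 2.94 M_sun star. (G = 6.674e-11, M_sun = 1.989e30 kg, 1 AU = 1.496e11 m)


M = 2.94 * 1.989e30 kg = 5.84766e+30 kg; r = 3.7 AU * 1.496e11 m/AU = 5.5352e+11 m. U = -GM*m/r = -(6.674e-11 * 5.84766e+30 * 4000.0) / 5.5352e+11 = -2.820e+12

-2.820e+12 J


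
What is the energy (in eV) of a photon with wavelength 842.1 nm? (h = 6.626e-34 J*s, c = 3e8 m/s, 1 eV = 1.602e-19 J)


E = hc/lambda = 6.626e-34 * 3e8 / 8.421e-07 = 2.361e-19 J = 1.4735 eV

1.4735 eV


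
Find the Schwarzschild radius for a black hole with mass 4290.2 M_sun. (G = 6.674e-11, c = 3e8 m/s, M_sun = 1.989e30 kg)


M = 4290.2 * 1.989e30 kg = 8.5332078e+33 kg. rs = 2GM/c^2 = 2 * 6.674e-11 * 8.5332078e+33 / (3e8)^2 = 1.266e+07

1.266e+07 m


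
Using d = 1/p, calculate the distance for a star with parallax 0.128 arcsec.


d = 1/p = 1/0.128 = 7.8125

7.8125 pc


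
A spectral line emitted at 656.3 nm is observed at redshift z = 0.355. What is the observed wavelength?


lam_obs = lam_emit * (1 + z) = 656.3 * (1 + 0.355) = 889.2865

889.2865 nm


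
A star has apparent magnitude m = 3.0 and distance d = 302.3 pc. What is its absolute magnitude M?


M = m - 5*log10(d) + 5 = 3.0 - 5*log10(302.3) + 5 = -4.4022

-4.4022


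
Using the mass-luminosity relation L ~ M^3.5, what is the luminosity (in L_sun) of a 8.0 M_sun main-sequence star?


L/L_sun = (M/M_sun)^3.5 = 8.0^3.5 = 1448.1547

1448.1547 L_sun


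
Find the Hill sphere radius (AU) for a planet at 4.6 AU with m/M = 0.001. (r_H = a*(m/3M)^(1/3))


r_H = a * (m/3M)^(1/3) = 4.6 * (0.001/3)^(1/3) = 0.3189

0.3189 AU


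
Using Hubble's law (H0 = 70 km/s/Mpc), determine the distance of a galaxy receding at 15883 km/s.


d = v / H0 = 15883 / 70 = 226.9

226.9 Mpc
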